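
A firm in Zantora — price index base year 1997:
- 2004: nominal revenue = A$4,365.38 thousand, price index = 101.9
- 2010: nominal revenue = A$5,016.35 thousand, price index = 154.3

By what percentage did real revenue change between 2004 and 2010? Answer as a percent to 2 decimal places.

-24.11%

Real revenue 2004 = 4365.38 / 1.019 = 4283.98.
Real revenue 2010 = 5016.35 / 1.543 = 3251.04.
Real growth = 3251.04 / 4283.98 − 1 = -0.2411.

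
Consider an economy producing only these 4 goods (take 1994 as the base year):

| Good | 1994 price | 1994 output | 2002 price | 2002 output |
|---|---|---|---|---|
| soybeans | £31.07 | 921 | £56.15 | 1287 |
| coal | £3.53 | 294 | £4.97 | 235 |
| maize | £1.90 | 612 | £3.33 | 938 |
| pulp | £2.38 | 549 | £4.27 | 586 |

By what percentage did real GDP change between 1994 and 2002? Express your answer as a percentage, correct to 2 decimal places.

36.95%

Real GDP 1994 = Nominal GDP 1994 = 31.07·921 + 3.53·294 + 1.90·612 + 2.38·549 = 32122.71.
Real GDP 2002 (at 1994 prices) = 31.07·1287 + 3.53·235 + 1.90·938 + 2.38·586 = 43993.52.
Real growth = 43993.52/32122.71 − 1 = 0.3695.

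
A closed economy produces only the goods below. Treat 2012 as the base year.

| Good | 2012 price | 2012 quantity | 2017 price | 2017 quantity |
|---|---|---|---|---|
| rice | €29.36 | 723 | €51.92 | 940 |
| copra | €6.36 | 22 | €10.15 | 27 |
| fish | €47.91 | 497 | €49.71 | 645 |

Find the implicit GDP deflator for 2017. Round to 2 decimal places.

138.30

Nominal GDP 2017 = 51.92·940 + 10.15·27 + 49.71·645 = 81141.80.
Real GDP 2017 (at 2012 prices) = 29.36·940 + 6.36·27 + 47.91·645 = 58672.07.
Deflator = Nominal/Real × 100 = 81141.80/58672.07 × 100 = 138.297.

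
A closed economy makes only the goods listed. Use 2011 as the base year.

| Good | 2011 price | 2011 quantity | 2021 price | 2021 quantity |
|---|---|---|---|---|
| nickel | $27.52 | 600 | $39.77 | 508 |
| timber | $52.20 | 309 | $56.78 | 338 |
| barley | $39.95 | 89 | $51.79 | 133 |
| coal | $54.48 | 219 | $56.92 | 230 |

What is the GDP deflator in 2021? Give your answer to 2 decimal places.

120.03

Nominal GDP 2021 = 39.77·508 + 56.78·338 + 51.79·133 + 56.92·230 = 59374.47.
Real GDP 2021 (at 2011 prices) = 27.52·508 + 52.20·338 + 39.95·133 + 54.48·230 = 49467.51.
Deflator = Nominal/Real × 100 = 59374.47/49467.51 × 100 = 120.027.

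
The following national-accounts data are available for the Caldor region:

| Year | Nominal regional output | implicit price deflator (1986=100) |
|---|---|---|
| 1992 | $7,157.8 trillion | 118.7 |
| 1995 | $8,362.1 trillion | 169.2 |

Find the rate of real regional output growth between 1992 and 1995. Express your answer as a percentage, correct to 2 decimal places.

Real regional output 1992 = 7157.8 / 1.187 = 6030.16.
Real regional output 1995 = 8362.1 / 1.692 = 4942.14.
Real growth = 4942.14 / 6030.16 − 1 = -0.1804.

-18.04%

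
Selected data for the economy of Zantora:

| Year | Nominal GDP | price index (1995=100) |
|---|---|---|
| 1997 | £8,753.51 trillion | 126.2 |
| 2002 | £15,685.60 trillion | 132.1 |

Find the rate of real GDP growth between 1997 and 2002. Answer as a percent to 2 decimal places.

Real GDP 1997 = 8753.51 / 1.262 = 6936.22.
Real GDP 2002 = 15685.60 / 1.321 = 11874.03.
Real growth = 11874.03 / 6936.22 − 1 = 0.7119.

71.19%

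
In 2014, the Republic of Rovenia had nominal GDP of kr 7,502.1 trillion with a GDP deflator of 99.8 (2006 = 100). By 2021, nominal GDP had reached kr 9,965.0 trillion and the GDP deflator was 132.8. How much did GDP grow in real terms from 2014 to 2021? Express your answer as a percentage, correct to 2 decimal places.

Real GDP 2014 = 7502.1 / 0.998 = 7517.13.
Real GDP 2021 = 9965.0 / 1.328 = 7503.77.
Real growth = 7503.77 / 7517.13 − 1 = -0.0018.

-0.18%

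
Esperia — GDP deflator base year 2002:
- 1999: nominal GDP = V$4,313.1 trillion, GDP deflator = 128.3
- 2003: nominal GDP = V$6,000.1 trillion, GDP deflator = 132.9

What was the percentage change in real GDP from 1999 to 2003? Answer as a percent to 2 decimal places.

Deflate each year: 1999 → 4313.1/1.283 = 3361.73; 2003 → 6000.1/1.329 = 4514.75.
So real GDP changed by 4514.75/3361.73 − 1 = 0.3430, i.e. 34.30%.

34.30%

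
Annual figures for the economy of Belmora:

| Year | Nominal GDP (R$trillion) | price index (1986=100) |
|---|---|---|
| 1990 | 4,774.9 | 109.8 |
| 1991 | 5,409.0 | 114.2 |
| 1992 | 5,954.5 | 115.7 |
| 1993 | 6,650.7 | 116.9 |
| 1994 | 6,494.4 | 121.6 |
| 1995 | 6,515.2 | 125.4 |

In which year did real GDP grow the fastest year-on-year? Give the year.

1991: real = 5409.0/1.142 = 4736.43; growth vs 1990 (4348.72) = 8.92%.
1992: real = 5954.5/1.157 = 5146.50; growth vs 1991 (4736.43) = 8.66%.
1993: real = 6650.7/1.169 = 5689.22; growth vs 1992 (5146.50) = 10.55%.
1994: real = 6494.4/1.216 = 5340.79; growth vs 1993 (5689.22) = -6.12%.
1995: real = 6515.2/1.254 = 5195.53; growth vs 1994 (5340.79) = -2.72%.

1993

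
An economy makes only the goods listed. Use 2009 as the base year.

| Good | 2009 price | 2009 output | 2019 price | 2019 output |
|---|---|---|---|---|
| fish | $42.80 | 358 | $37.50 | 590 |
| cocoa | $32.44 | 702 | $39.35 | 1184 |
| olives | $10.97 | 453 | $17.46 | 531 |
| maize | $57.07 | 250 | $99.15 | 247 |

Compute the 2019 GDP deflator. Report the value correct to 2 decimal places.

122.61

Nominal GDP 2019 = 37.50·590 + 39.35·1184 + 17.46·531 + 99.15·247 = 102476.71.
Real GDP 2019 (at 2009 prices) = 42.80·590 + 32.44·1184 + 10.97·531 + 57.07·247 = 83582.32.
Deflator = Nominal/Real × 100 = 102476.71/83582.32 × 100 = 122.606.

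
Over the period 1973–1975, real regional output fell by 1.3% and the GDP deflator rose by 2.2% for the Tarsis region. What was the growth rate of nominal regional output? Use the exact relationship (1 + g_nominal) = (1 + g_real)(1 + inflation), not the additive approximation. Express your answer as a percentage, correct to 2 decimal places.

(1 + g_nom) = (1 + g_real)(1 + π) = 0.9870 × 1.0220 = 1.00871.

0.87%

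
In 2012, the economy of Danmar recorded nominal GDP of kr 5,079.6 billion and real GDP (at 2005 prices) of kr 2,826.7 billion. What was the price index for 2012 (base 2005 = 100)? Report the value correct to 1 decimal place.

price index = (Nominal / Real) × 100 = 5079.6 / 2826.7 × 100 = 179.70.

179.7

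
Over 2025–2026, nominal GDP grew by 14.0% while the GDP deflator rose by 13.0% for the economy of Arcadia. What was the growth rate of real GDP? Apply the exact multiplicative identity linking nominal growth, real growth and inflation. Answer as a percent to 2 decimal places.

0.88%

(1 + g_nom) = (1 + g_real)(1 + π), so g_real = 1.1400 / 1.1300 − 1 = 0.00885.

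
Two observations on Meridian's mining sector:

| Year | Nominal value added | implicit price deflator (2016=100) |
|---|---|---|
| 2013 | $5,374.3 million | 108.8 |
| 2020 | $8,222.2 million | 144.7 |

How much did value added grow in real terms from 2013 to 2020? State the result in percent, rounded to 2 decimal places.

Deflate each year: 2013 → 5374.3/1.088 = 4939.61; 2020 → 8222.2/1.447 = 5682.24.
So real value added changed by 5682.24/4939.61 − 1 = 0.1503, i.e. 15.03%.

15.03%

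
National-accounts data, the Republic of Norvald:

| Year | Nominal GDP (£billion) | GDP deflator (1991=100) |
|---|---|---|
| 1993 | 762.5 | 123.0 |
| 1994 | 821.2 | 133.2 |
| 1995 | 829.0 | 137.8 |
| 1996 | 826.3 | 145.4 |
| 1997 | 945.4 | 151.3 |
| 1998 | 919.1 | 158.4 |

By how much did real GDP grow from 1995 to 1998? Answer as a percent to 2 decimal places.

Real GDP 1995 = 829.0/1.378 = 601.60.
Real GDP 1998 = 919.1/1.584 = 580.24.
Change = 580.24/601.60 − 1 = -0.0355.

-3.55%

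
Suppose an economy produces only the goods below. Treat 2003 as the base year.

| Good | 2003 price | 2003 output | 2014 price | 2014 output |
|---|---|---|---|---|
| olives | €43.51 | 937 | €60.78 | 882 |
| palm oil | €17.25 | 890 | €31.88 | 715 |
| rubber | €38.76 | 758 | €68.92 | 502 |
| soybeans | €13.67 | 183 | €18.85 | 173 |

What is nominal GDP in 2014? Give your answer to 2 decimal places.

Nominal GDP 2014 = Σ (p_2014 × q_2014) = 60.78·882 + 31.88·715 + 68.92·502 + 18.85·173 = 114261.05.

€114261.05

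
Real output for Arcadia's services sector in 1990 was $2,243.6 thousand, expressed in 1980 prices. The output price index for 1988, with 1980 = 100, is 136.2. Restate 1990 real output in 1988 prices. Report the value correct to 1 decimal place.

Real output in 1988 prices = Real output in 1980 prices × (P_1988/P_1980) = 2243.6 × 1.362 = 3055.78.

$3,055.8 thousand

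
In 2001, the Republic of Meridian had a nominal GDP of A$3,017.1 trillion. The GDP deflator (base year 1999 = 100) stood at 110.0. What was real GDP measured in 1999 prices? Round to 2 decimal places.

A$2,742.82 trillion

Real GDP = Nominal / (GDP deflator/100) = 3017.1 / 1.100 = 2742.82.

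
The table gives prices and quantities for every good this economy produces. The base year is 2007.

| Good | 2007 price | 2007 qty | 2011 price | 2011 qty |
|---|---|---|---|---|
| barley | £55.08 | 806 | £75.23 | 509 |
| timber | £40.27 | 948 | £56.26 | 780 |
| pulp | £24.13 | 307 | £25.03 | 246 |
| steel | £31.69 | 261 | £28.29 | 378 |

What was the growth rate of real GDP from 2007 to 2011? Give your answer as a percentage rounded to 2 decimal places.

Real GDP 2007 = Nominal GDP 2007 = 55.08·806 + 40.27·948 + 24.13·307 + 31.69·261 = 98249.44.
Real GDP 2011 (at 2007 prices) = 55.08·509 + 40.27·780 + 24.13·246 + 31.69·378 = 77361.12.
Real growth = 77361.12/98249.44 − 1 = -0.2126.

-21.26%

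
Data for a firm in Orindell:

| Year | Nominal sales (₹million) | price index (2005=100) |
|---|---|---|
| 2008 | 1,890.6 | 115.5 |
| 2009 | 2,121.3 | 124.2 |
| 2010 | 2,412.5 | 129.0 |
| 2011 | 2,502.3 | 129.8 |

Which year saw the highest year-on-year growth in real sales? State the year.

2010

2009: real = 2121.3/1.242 = 1707.97; growth vs 2008 (1636.88) = 4.34%.
2010: real = 2412.5/1.290 = 1870.16; growth vs 2009 (1707.97) = 9.50%.
2011: real = 2502.3/1.298 = 1927.81; growth vs 2010 (1870.16) = 3.08%.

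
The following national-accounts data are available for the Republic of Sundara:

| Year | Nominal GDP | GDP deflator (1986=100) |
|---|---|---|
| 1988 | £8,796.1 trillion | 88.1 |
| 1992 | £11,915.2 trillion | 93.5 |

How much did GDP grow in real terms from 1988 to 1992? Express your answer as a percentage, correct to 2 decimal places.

Deflate each year: 1988 → 8796.1/0.881 = 9984.22; 1992 → 11915.2/0.935 = 12743.53.
So real GDP changed by 12743.53/9984.22 − 1 = 0.2764, i.e. 27.64%.

27.64%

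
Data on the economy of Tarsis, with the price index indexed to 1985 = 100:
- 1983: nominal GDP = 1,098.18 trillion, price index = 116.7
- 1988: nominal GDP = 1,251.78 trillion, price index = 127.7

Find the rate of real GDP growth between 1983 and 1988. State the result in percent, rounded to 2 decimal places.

Real GDP 1983 = 1098.18 / 1.167 = 941.03.
Real GDP 1988 = 1251.78 / 1.277 = 980.25.
Real growth = 980.25 / 941.03 − 1 = 0.0417.

4.17%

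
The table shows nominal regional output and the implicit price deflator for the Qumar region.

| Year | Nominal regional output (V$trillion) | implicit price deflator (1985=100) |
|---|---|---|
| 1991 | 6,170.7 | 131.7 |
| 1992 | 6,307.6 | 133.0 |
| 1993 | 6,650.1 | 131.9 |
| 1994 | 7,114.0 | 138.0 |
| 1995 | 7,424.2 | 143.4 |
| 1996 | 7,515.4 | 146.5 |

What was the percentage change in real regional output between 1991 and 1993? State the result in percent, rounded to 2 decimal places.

7.61%

Real regional output 1991 = 6170.7/1.317 = 4685.42.
Real regional output 1993 = 6650.1/1.319 = 5041.77.
Change = 5041.77/4685.42 − 1 = 0.0761.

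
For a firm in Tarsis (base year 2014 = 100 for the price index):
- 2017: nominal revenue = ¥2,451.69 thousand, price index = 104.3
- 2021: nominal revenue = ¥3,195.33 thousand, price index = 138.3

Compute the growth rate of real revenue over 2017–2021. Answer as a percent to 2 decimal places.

Real revenue 2017 = 2451.69 / 1.043 = 2350.61.
Real revenue 2021 = 3195.33 / 1.383 = 2310.43.
Real growth = 2310.43 / 2350.61 − 1 = -0.0171.

-1.71%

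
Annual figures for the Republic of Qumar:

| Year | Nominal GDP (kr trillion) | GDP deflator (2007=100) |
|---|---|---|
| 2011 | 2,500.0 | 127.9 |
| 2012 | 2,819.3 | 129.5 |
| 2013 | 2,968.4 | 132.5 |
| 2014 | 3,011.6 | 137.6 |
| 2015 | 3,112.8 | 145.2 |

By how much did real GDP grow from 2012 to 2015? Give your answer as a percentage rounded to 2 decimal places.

-1.53%

Real GDP 2012 = 2819.3/1.295 = 2177.07.
Real GDP 2015 = 3112.8/1.452 = 2143.80.
Change = 2143.80/2177.07 − 1 = -0.0153.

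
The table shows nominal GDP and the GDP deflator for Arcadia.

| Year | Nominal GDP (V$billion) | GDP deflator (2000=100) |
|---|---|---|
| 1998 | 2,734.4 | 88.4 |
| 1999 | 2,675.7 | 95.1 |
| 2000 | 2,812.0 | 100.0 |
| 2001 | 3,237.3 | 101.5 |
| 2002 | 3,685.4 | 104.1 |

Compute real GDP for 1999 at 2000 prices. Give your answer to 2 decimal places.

Real GDP 1999 = 2675.7 / 0.951 = 2813.56.

V$2,813.56 billion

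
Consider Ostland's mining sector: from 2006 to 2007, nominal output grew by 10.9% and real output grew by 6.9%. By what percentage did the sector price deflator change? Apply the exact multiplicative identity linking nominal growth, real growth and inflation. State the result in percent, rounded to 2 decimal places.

(1 + g_nom) = (1 + g_real)(1 + π), so π = 1.1090 / 1.0690 − 1 = 0.03742.

3.74%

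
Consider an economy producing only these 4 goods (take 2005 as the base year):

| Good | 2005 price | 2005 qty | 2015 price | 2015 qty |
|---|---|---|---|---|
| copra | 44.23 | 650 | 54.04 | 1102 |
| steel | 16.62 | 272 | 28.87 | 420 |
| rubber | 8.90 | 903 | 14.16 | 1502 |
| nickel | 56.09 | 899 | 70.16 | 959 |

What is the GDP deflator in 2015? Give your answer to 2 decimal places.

130.39

Nominal GDP 2015 = 54.04·1102 + 28.87·420 + 14.16·1502 + 70.16·959 = 160229.24.
Real GDP 2015 (at 2005 prices) = 44.23·1102 + 16.62·420 + 8.90·1502 + 56.09·959 = 122879.97.
Deflator = Nominal/Real × 100 = 160229.24/122879.97 × 100 = 130.395.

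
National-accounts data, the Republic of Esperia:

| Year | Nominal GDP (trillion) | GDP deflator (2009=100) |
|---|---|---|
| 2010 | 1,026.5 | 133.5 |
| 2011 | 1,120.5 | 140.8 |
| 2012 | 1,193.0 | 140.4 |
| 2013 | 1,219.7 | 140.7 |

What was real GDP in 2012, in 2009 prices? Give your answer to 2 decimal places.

Real GDP 2012 = 1193.0 / 1.404 = 849.72.

849.72 trillion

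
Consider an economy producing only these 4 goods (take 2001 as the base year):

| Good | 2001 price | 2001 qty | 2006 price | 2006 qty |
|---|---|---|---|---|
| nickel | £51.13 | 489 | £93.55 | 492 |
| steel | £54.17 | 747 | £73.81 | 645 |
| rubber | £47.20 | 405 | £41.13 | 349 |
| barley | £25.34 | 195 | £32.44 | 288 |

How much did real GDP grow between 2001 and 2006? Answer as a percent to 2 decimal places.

-6.32%

Real GDP 2001 = Nominal GDP 2001 = 51.13·489 + 54.17·747 + 47.20·405 + 25.34·195 = 89524.86.
Real GDP 2006 (at 2001 prices) = 51.13·492 + 54.17·645 + 47.20·349 + 25.34·288 = 83866.33.
Real growth = 83866.33/89524.86 − 1 = -0.0632.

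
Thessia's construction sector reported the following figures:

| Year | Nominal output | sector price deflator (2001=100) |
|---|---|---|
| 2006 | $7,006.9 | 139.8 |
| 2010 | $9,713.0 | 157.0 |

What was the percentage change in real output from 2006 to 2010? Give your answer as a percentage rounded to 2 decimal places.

Real output 2006 = 7006.9 / 1.398 = 5012.09.
Real output 2010 = 9713.0 / 1.570 = 6186.62.
Real growth = 6186.62 / 5012.09 − 1 = 0.2343.

23.43%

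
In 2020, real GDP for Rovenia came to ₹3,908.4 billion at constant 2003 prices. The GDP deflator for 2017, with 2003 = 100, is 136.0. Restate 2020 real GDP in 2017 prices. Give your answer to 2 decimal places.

₹5,315.42 billion

Real GDP in 2017 prices = Real GDP in 2003 prices × (P_2017/P_2003) = 3908.4 × 1.360 = 5315.42.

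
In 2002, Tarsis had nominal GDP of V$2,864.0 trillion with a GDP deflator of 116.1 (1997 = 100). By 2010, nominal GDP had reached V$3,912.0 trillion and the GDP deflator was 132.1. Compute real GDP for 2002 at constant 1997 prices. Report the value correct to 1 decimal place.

V$2,466.8 trillion

Real GDP = Nominal / (GDP deflator/100) = 2864.0 / 1.161 = 2466.84.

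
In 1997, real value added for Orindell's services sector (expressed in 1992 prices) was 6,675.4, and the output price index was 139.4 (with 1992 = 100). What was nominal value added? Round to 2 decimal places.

Nominal value added = Real × (output price index/100) = 6675.4 × 1.394 = 9305.51.

9,305.51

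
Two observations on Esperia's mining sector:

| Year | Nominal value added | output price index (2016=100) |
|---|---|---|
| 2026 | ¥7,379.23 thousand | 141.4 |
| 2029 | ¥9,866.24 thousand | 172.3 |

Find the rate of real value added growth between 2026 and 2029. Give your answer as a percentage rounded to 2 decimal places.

9.72%

Deflate each year: 2026 → 7379.23/1.414 = 5218.69; 2029 → 9866.24/1.723 = 5726.20.
So real value added changed by 5726.20/5218.69 − 1 = 0.0972, i.e. 9.72%.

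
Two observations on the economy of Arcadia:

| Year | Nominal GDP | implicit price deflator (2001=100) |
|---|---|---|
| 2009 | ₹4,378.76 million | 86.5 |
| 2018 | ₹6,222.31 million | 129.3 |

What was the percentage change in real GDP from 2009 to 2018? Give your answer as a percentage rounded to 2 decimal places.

Real GDP 2009 = 4378.76 / 0.865 = 5062.15.
Real GDP 2018 = 6222.31 / 1.293 = 4812.30.
Real growth = 4812.30 / 5062.15 − 1 = -0.0494.

-4.94%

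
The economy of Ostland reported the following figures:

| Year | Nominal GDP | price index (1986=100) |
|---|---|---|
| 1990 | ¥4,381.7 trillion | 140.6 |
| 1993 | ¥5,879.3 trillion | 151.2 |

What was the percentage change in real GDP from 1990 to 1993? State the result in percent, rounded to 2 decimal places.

24.77%

Deflate each year: 1990 → 4381.7/1.406 = 3116.43; 1993 → 5879.3/1.512 = 3888.43.
So real GDP changed by 3888.43/3116.43 − 1 = 0.2477, i.e. 24.77%.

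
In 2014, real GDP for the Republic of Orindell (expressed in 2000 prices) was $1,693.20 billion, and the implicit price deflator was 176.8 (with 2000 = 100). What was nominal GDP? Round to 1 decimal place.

$2,993.6 billion

Nominal GDP = Real × (implicit price deflator/100) = 1693.20 × 1.768 = 2993.58.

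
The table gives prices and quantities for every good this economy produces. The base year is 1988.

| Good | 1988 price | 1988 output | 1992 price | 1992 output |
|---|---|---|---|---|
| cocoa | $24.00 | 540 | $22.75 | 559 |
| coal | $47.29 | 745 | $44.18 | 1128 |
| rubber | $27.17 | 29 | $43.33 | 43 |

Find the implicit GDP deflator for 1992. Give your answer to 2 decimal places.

Nominal GDP 1992 = 22.75·559 + 44.18·1128 + 43.33·43 = 64415.48.
Real GDP 1992 (at 1988 prices) = 24.00·559 + 47.29·1128 + 27.17·43 = 67927.43.
Deflator = Nominal/Real × 100 = 64415.48/67927.43 × 100 = 94.830.

94.83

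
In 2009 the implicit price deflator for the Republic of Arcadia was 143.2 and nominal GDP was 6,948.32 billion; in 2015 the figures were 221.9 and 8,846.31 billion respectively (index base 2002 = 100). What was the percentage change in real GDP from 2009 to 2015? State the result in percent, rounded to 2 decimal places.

-17.84%

Real GDP 2009 = 6948.32 / 1.432 = 4852.18.
Real GDP 2015 = 8846.31 / 2.219 = 3986.62.
Real growth = 3986.62 / 4852.18 − 1 = -0.1784.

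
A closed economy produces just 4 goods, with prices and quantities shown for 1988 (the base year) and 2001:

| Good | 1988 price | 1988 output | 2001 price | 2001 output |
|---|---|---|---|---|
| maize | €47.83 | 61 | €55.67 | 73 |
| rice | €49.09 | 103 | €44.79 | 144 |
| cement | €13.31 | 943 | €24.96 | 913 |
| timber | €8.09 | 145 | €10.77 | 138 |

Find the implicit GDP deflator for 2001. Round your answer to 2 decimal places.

145.99

Nominal GDP 2001 = 55.67·73 + 44.79·144 + 24.96·913 + 10.77·138 = 34788.41.
Real GDP 2001 (at 1988 prices) = 47.83·73 + 49.09·144 + 13.31·913 + 8.09·138 = 23829.00.
Deflator = Nominal/Real × 100 = 34788.41/23829.00 × 100 = 145.992.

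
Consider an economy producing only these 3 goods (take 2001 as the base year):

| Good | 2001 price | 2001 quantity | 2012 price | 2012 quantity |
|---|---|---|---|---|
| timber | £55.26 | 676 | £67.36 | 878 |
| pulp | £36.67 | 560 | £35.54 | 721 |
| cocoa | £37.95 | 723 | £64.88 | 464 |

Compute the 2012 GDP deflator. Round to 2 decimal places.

124.10

Nominal GDP 2012 = 67.36·878 + 35.54·721 + 64.88·464 = 114870.74.
Real GDP 2012 (at 2001 prices) = 55.26·878 + 36.67·721 + 37.95·464 = 92566.15.
Deflator = Nominal/Real × 100 = 114870.74/92566.15 × 100 = 124.096.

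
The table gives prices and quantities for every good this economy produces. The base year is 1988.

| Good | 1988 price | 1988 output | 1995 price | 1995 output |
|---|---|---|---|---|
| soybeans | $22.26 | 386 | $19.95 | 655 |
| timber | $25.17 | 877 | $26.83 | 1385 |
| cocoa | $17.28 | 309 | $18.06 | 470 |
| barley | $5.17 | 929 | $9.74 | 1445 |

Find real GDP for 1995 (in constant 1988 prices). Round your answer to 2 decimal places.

$65033.00

Real GDP 1995 = Σ (p_1988 × q_1995) = 22.26·655 + 25.17·1385 + 17.28·470 + 5.17·1445 = 65033.00.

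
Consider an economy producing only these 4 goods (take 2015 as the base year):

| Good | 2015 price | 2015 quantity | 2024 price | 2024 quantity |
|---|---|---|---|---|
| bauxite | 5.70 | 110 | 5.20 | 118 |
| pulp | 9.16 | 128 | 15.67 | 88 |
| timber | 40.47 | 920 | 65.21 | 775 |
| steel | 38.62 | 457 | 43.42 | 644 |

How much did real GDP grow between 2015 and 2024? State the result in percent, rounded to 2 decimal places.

1.82%

Real GDP 2015 = Nominal GDP 2015 = 5.70·110 + 9.16·128 + 40.47·920 + 38.62·457 = 56681.22.
Real GDP 2024 (at 2015 prices) = 5.70·118 + 9.16·88 + 40.47·775 + 38.62·644 = 57714.21.
Real growth = 57714.21/56681.22 − 1 = 0.0182.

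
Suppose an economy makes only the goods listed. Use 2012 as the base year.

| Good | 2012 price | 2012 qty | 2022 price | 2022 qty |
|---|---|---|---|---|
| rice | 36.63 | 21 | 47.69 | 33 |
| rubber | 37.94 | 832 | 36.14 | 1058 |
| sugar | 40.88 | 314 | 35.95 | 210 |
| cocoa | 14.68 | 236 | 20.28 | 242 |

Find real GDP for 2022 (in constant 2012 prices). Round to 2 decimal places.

53486.67

Real GDP 2022 = Σ (p_2012 × q_2022) = 36.63·33 + 37.94·1058 + 40.88·210 + 14.68·242 = 53486.67.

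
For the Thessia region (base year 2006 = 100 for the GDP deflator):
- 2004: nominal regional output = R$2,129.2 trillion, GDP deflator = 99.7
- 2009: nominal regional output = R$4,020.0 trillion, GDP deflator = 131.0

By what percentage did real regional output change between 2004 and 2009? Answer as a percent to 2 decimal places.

Real regional output 2004 = 2129.2 / 0.997 = 2135.61.
Real regional output 2009 = 4020.0 / 1.310 = 3068.70.
Real growth = 3068.70 / 2135.61 − 1 = 0.4369.

43.69%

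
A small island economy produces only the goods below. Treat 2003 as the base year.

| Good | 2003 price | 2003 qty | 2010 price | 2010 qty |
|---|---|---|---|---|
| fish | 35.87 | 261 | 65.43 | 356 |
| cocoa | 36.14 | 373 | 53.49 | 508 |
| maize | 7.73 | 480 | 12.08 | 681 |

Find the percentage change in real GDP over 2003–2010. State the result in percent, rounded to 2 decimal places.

37.06%

Real GDP 2003 = Nominal GDP 2003 = 35.87·261 + 36.14·373 + 7.73·480 = 26552.69.
Real GDP 2010 (at 2003 prices) = 35.87·356 + 36.14·508 + 7.73·681 = 36392.97.
Real growth = 36392.97/26552.69 − 1 = 0.3706.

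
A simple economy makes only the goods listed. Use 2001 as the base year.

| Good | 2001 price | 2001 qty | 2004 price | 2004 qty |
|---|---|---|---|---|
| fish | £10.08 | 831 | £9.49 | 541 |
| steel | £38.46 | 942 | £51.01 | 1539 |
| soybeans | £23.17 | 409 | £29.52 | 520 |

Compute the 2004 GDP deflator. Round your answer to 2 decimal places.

129.07

Nominal GDP 2004 = 9.49·541 + 51.01·1539 + 29.52·520 = 98988.88.
Real GDP 2004 (at 2001 prices) = 10.08·541 + 38.46·1539 + 23.17·520 = 76691.62.
Deflator = Nominal/Real × 100 = 98988.88/76691.62 × 100 = 129.074.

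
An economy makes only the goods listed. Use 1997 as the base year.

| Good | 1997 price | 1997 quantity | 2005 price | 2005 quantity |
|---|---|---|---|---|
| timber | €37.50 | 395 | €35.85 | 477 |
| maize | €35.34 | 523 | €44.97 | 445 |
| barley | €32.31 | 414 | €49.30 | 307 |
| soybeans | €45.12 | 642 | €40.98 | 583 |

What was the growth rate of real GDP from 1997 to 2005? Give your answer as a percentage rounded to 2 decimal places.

Real GDP 1997 = Nominal GDP 1997 = 37.50·395 + 35.34·523 + 32.31·414 + 45.12·642 = 75638.70.
Real GDP 2005 (at 1997 prices) = 37.50·477 + 35.34·445 + 32.31·307 + 45.12·583 = 69837.93.
Real growth = 69837.93/75638.70 − 1 = -0.0767.

-7.67%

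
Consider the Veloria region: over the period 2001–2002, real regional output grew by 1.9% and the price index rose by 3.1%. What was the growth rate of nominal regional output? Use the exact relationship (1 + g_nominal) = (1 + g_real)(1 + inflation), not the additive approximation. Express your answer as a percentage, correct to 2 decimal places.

(1 + g_nom) = (1 + g_real)(1 + π) = 1.0190 × 1.0310 = 1.05059.

5.06%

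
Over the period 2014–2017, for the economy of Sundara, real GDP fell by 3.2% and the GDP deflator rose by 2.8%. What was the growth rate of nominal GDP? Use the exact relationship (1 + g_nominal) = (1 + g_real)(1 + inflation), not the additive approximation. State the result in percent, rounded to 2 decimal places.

-0.49%

(1 + g_nom) = (1 + g_real)(1 + π) = 0.9680 × 1.0280 = 0.99510.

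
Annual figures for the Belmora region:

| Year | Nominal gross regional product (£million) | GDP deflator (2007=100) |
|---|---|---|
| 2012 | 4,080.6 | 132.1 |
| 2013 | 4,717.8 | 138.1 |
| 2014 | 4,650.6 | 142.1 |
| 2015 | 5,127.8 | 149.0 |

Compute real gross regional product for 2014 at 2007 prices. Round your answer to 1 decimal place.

£3,272.8 million

Real gross regional product 2014 = 4650.6 / 1.421 = 3272.77.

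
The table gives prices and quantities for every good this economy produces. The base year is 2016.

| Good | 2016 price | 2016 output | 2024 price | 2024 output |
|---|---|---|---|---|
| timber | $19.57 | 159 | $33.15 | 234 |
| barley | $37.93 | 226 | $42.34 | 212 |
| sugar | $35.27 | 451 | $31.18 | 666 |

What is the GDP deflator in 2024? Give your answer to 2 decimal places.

Nominal GDP 2024 = 33.15·234 + 42.34·212 + 31.18·666 = 37499.06.
Real GDP 2024 (at 2016 prices) = 19.57·234 + 37.93·212 + 35.27·666 = 36110.36.
Deflator = Nominal/Real × 100 = 37499.06/36110.36 × 100 = 103.846.

103.85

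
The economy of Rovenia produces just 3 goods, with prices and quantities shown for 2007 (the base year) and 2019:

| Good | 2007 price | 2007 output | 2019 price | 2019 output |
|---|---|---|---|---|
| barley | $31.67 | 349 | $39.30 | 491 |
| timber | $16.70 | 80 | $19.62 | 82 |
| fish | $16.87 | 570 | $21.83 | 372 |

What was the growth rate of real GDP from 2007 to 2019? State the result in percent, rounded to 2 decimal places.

5.41%

Real GDP 2007 = Nominal GDP 2007 = 31.67·349 + 16.70·80 + 16.87·570 = 22004.73.
Real GDP 2019 (at 2007 prices) = 31.67·491 + 16.70·82 + 16.87·372 = 23195.01.
Real growth = 23195.01/22004.73 − 1 = 0.0541.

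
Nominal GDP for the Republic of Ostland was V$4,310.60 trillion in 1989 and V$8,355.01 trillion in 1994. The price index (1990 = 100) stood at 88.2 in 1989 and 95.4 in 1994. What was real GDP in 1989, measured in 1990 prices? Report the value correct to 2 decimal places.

Real GDP = Nominal / (price index/100) = 4310.60 / 0.882 = 4887.30.

V$4,887.30 trillion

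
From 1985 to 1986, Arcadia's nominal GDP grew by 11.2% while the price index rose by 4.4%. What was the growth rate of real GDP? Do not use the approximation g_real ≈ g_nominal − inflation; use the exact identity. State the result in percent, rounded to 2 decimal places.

(1 + g_nom) = (1 + g_real)(1 + π), so g_real = 1.1120 / 1.0440 − 1 = 0.06513.

6.51%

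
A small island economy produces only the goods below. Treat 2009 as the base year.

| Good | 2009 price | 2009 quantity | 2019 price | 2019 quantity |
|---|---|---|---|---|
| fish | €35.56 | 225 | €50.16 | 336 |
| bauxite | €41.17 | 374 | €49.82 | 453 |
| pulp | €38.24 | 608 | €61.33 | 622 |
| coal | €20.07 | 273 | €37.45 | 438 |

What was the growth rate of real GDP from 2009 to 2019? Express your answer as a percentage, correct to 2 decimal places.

21.19%

Real GDP 2009 = Nominal GDP 2009 = 35.56·225 + 41.17·374 + 38.24·608 + 20.07·273 = 52127.61.
Real GDP 2019 (at 2009 prices) = 35.56·336 + 41.17·453 + 38.24·622 + 20.07·438 = 63174.11.
Real growth = 63174.11/52127.61 − 1 = 0.2119.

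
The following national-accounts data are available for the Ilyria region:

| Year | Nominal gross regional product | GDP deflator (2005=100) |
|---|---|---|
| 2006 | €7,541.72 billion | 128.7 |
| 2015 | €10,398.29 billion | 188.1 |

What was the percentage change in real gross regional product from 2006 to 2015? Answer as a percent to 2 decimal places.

-5.66%

Real gross regional product 2006 = 7541.72 / 1.287 = 5859.92.
Real gross regional product 2015 = 10398.29 / 1.881 = 5528.06.
Real growth = 5528.06 / 5859.92 − 1 = -0.0566.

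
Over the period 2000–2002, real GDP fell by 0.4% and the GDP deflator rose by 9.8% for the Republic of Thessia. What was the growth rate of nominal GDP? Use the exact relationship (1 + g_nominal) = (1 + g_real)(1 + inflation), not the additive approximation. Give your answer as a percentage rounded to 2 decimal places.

9.36%

(1 + g_nom) = (1 + g_real)(1 + π) = 0.9960 × 1.0980 = 1.09361.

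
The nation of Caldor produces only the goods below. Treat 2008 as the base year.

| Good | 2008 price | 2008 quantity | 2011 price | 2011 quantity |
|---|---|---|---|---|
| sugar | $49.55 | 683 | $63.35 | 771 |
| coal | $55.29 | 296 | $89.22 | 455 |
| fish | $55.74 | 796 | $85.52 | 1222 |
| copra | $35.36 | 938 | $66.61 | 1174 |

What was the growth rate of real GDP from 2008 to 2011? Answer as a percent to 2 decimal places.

35.42%

Real GDP 2008 = Nominal GDP 2008 = 49.55·683 + 55.29·296 + 55.74·796 + 35.36·938 = 127745.21.
Real GDP 2011 (at 2008 prices) = 49.55·771 + 55.29·455 + 55.74·1222 + 35.36·1174 = 172986.92.
Real growth = 172986.92/127745.21 − 1 = 0.3542.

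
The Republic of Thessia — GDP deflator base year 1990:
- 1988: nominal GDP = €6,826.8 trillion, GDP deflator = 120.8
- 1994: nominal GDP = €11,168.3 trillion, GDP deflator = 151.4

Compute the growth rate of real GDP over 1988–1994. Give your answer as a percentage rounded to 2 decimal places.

30.53%

Deflate each year: 1988 → 6826.8/1.208 = 5651.32; 1994 → 11168.3/1.514 = 7376.68.
So real GDP changed by 7376.68/5651.32 − 1 = 0.3053, i.e. 30.53%.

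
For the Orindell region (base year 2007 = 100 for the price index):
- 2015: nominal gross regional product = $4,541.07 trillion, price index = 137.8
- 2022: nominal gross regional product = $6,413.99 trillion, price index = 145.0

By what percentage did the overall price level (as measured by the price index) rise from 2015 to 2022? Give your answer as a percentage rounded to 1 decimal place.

Price-level change = 145.0 / 137.8 − 1 = 0.0522.

5.2%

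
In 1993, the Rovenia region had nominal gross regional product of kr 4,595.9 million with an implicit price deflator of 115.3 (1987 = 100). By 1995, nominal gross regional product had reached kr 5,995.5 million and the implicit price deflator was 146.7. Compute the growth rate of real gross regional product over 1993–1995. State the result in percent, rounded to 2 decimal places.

Real gross regional product 1993 = 4595.9 / 1.153 = 3986.04.
Real gross regional product 1995 = 5995.5 / 1.467 = 4086.91.
Real growth = 4086.91 / 3986.04 − 1 = 0.0253.

2.53%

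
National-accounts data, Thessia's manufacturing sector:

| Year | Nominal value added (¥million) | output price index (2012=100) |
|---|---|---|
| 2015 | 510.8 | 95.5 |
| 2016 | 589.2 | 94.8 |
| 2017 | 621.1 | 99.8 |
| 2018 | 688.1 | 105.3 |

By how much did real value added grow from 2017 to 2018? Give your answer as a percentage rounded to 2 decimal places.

5.00%

Real value added 2017 = 621.1/0.998 = 622.34.
Real value added 2018 = 688.1/1.053 = 653.47.
Change = 653.47/622.34 − 1 = 0.0500.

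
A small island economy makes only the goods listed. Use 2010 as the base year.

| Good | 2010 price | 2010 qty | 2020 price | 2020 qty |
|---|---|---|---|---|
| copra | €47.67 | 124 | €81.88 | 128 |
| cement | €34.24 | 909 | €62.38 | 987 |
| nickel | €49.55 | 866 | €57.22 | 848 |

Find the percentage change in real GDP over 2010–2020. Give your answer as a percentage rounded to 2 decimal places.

Real GDP 2010 = Nominal GDP 2010 = 47.67·124 + 34.24·909 + 49.55·866 = 79945.54.
Real GDP 2020 (at 2010 prices) = 47.67·128 + 34.24·987 + 49.55·848 = 81915.04.
Real growth = 81915.04/79945.54 − 1 = 0.0246.

2.46%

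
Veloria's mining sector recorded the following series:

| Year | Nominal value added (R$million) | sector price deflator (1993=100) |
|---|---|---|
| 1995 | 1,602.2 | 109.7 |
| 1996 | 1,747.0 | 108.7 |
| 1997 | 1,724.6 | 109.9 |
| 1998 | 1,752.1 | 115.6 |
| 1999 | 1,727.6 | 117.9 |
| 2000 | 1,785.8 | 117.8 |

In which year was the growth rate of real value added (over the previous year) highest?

1996: real = 1747.0/1.087 = 1607.18; growth vs 1995 (1460.53) = 10.04%.
1997: real = 1724.6/1.099 = 1569.24; growth vs 1996 (1607.18) = -2.36%.
1998: real = 1752.1/1.156 = 1515.66; growth vs 1997 (1569.24) = -3.41%.
1999: real = 1727.6/1.179 = 1465.31; growth vs 1998 (1515.66) = -3.32%.
2000: real = 1785.8/1.178 = 1515.96; growth vs 1999 (1465.31) = 3.46%.

1996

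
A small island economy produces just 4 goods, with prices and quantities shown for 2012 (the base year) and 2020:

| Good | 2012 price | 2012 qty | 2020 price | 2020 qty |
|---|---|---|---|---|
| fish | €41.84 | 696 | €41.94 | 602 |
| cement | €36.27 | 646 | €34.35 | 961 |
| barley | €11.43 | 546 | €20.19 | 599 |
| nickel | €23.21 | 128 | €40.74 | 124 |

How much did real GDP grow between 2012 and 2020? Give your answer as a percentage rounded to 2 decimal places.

12.96%

Real GDP 2012 = Nominal GDP 2012 = 41.84·696 + 36.27·646 + 11.43·546 + 23.21·128 = 61762.72.
Real GDP 2020 (at 2012 prices) = 41.84·602 + 36.27·961 + 11.43·599 + 23.21·124 = 69767.76.
Real growth = 69767.76/61762.72 − 1 = 0.1296.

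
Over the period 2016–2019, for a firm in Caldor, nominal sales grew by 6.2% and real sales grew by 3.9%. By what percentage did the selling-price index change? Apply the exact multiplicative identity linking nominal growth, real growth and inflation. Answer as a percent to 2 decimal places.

2.21%

(1 + g_nom) = (1 + g_real)(1 + π), so π = 1.0620 / 1.0390 − 1 = 0.02214.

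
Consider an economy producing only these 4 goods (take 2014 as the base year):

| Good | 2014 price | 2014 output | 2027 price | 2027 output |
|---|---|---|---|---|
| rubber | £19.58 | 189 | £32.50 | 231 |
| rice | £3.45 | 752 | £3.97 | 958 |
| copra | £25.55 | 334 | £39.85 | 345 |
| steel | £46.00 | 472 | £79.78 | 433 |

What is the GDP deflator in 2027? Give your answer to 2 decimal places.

163.03

Nominal GDP 2027 = 32.50·231 + 3.97·958 + 39.85·345 + 79.78·433 = 59603.75.
Real GDP 2027 (at 2014 prices) = 19.58·231 + 3.45·958 + 25.55·345 + 46.00·433 = 36560.83.
Deflator = Nominal/Real × 100 = 59603.75/36560.83 × 100 = 163.026.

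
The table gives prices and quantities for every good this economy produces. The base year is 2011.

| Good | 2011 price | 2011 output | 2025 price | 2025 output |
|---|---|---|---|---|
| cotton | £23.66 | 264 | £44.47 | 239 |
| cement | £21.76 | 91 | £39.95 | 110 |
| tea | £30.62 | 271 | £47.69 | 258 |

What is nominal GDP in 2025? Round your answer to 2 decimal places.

Nominal GDP 2025 = Σ (p_2025 × q_2025) = 44.47·239 + 39.95·110 + 47.69·258 = 27326.85.

£27326.85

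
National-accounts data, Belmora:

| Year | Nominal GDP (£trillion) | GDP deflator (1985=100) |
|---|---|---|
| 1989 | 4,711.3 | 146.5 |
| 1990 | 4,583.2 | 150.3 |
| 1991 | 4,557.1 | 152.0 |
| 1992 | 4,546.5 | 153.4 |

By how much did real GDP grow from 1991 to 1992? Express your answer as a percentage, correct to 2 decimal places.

-1.14%

Real GDP 1991 = 4557.1/1.520 = 2998.09.
Real GDP 1992 = 4546.5/1.534 = 2963.82.
Change = 2963.82/2998.09 − 1 = -0.0114.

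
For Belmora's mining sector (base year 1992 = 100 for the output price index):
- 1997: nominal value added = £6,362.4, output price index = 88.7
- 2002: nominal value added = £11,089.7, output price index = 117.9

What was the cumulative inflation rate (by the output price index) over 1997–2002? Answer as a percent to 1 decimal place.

32.9%

Price-level change = 117.9 / 88.7 − 1 = 0.3292.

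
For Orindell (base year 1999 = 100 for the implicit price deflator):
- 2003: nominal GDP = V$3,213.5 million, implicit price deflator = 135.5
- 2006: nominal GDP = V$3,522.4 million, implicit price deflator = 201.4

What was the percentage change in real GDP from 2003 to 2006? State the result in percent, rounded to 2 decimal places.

Real GDP 2003 = 3213.5 / 1.355 = 2371.59.
Real GDP 2006 = 3522.4 / 2.014 = 1748.96.
Real growth = 1748.96 / 2371.59 − 1 = -0.2625.

-26.25%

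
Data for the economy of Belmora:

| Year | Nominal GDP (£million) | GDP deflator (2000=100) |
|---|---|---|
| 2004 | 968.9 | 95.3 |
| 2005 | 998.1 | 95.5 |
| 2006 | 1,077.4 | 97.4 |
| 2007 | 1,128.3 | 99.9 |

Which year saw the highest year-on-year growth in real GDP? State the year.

2005: real = 998.1/0.955 = 1045.13; growth vs 2004 (1016.68) = 2.80%.
2006: real = 1077.4/0.974 = 1106.16; growth vs 2005 (1045.13) = 5.84%.
2007: real = 1128.3/0.999 = 1129.43; growth vs 2006 (1106.16) = 2.10%.

2006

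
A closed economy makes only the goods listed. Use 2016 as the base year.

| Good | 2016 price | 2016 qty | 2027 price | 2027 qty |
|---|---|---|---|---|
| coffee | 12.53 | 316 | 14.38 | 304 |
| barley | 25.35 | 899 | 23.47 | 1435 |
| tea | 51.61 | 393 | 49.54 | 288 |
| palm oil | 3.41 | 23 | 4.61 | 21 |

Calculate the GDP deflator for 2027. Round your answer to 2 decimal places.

95.09

Nominal GDP 2027 = 14.38·304 + 23.47·1435 + 49.54·288 + 4.61·21 = 52415.30.
Real GDP 2027 (at 2016 prices) = 12.53·304 + 25.35·1435 + 51.61·288 + 3.41·21 = 55121.66.
Deflator = Nominal/Real × 100 = 52415.30/55121.66 × 100 = 95.090.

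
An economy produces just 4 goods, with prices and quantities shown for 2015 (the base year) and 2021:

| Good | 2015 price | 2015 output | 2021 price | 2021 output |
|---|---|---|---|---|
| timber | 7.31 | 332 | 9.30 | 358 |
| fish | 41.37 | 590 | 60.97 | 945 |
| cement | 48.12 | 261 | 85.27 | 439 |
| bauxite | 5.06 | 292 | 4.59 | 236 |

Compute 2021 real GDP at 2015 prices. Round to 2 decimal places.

Real GDP 2021 = Σ (p_2015 × q_2021) = 7.31·358 + 41.37·945 + 48.12·439 + 5.06·236 = 64030.47.

64030.47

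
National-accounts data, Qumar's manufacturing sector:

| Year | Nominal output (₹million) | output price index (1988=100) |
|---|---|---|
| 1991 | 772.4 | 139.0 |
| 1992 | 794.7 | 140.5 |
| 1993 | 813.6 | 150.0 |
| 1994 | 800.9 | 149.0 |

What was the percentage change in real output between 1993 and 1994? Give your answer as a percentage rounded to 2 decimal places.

Real output 1993 = 813.6/1.500 = 542.40.
Real output 1994 = 800.9/1.490 = 537.52.
Change = 537.52/542.40 − 1 = -0.0090.

-0.90%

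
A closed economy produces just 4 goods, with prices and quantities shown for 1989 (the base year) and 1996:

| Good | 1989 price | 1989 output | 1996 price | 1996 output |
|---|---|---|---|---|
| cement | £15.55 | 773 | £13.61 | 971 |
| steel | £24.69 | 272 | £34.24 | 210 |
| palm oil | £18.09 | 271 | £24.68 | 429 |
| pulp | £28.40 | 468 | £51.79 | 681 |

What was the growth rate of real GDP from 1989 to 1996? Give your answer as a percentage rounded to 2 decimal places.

Real GDP 1989 = Nominal GDP 1989 = 15.55·773 + 24.69·272 + 18.09·271 + 28.40·468 = 36929.42.
Real GDP 1996 (at 1989 prices) = 15.55·971 + 24.69·210 + 18.09·429 + 28.40·681 = 47384.96.
Real growth = 47384.96/36929.42 − 1 = 0.2831.

28.31%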